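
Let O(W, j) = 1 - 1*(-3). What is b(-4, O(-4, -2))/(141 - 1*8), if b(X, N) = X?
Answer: -4/133 ≈ -0.030075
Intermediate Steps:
O(W, j) = 4 (O(W, j) = 1 + 3 = 4)
b(-4, O(-4, -2))/(141 - 1*8) = -4/(141 - 1*8) = -4/(141 - 8) = -4/133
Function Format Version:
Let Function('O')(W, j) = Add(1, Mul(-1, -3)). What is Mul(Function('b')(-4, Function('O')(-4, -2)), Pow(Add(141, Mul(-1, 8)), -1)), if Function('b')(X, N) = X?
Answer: Rational(-4, 133) ≈ -0.030075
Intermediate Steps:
Function('O')(W, j) = 4 (Function('O')(W, j) = Add(1, 3) = 4)
Mul(Function('b')(-4, Function('O')(-4, -2)), Pow(Add(141, Mul(-1, 8)), -1)) = Mul(-4, Pow(Add(141, Mul(-1, 8)), -1)) = Mul(-4, Pow(Add(141, -8), -1)) = Mul(-4, Pow(133, -1)) = Mul(-4, Rational(1, 133)) = Rational(-4, 133)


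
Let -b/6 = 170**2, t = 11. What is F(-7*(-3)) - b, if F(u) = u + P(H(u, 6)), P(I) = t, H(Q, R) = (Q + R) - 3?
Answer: 173432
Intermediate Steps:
H(Q, R) = -3 + Q + R
P(I) = 11
b = -173400 (b = -6*170**2 = -6*28900 = -173400)
F(u) = 11 + u (F(u) = u + 11 = 11 + u)
F(-7*(-3)) - b = (11 - 7*(-3)) - 1*(-173400) = (11 + 21) + 173400 = 32 + 173400 = 173432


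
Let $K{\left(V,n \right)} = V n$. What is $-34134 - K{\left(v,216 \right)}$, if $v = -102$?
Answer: $-12102$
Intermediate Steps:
$-34134 - K{\left(v,216 \right)} = -34134 - \left(-102\right) 216 = -34134 - -22032 = -34134 + 22032 = -12102$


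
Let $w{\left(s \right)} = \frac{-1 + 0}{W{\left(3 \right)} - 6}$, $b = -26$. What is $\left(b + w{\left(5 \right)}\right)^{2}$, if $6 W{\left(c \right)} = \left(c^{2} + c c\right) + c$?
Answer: $\frac{16384}{25} \approx 655.36$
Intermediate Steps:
$W{\left(c \right)} = \frac{c^{2}}{3} + \frac{c}{6}$ ($W{\left(c \right)} = \frac{\left(c^{2} + c c\right) + c}{6} = \frac{\left(c^{2} + c^{2}\right) + c}{6} = \frac{2 c^{2} + c}{6} = \frac{c + 2 c^{2}}{6} = \frac{c^{2}}{3} + \frac{c}{6}$)
$w{\left(s \right)} = \frac{2}{5}$ ($w{\left(s \right)} = \frac{-1 + 0}{\frac{1}{6} \cdot 3 \left(1 + 2 \cdot 3\right) - 6} = - \frac{1}{\frac{1}{6} \cdot 3 \left(1 + 6\right) - 6} = - \frac{1}{\frac{1}{6} \cdot 3 \cdot 7 - 6} = - \frac{1}{\frac{7}{2} - 6} = - \frac{1}{- \frac{5}{2}} = \left(-1\right) \left(- \frac{2}{5}\right) = \frac{2}{5}$)
$\left(b + w{\left(5 \right)}\right)^{2} = \left(-26 + \frac{2}{5}\right)^{2} = \left(- \frac{128}{5}\right)^{2} = \frac{16384}{25}$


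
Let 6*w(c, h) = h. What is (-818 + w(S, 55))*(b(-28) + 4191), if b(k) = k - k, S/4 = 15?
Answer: -6779641/2 ≈ -3.3898e+6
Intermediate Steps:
S = 60 (S = 4*15 = 60)
w(c, h) = h/6
b(k) = 0
(-818 + w(S, 55))*(b(-28) + 4191) = (-818 + (1/6)*55)*(0 + 4191) = (-818 + 55/6)*4191 = -4853/6*4191 = -6779641/2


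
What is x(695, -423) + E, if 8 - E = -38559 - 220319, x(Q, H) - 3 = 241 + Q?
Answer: 259825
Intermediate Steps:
x(Q, H) = 244 + Q (x(Q, H) = 3 + (241 + Q) = 244 + Q)
E = 258886 (E = 8 - (-38559 - 220319) = 8 - 1*(-258878) = 8 + 258878 = 258886)
x(695, -423) + E = (244 + 695) + 258886 = 939 + 258886 = 259825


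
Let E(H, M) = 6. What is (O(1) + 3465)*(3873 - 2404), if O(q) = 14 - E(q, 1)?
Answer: 5101837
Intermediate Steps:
O(q) = 8 (O(q) = 14 - 1*6 = 14 - 6 = 8)
(O(1) + 3465)*(3873 - 2404) = (8 + 3465)*(3873 - 2404) = 3473*1469 = 5101837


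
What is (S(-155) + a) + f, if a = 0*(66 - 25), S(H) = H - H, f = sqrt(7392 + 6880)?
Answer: 8*sqrt(223) ≈ 119.47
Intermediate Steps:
f = 8*sqrt(223) (f = sqrt(14272) = 8*sqrt(223) ≈ 119.47)
S(H) = 0
a = 0 (a = 0*41 = 0)
(S(-155) + a) + f = (0 + 0) + 8*sqrt(223) = 0 + 8*sqrt(223) = 8*sqrt(223)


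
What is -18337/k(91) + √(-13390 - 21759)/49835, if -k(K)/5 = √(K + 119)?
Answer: 18337*√210/1050 + I*√35149/49835 ≈ 253.07 + 0.003762*I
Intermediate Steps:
k(K) = -5*√(119 + K) (k(K) = -5*√(K + 119) = -5*√(119 + K))
-18337/k(91) + √(-13390 - 21759)/49835 = -18337*(-1/(5*√(119 + 91))) + √(-13390 - 21759)/49835 = -18337*(-√210/1050) + √(-35149)*(1/49835) = -(-18337)*√210/1050 + (I*√35149)*(1/49835) = 18337*√210/1050 + I*√35149/49835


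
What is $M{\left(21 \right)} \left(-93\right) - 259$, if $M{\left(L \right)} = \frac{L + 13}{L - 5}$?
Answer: $- \frac{3653}{8} \approx -456.63$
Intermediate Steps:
$M{\left(L \right)} = \frac{13 + L}{-5 + L}$
$M{\left(21 \right)} \left(-93\right) - 259 = \frac{13 + 21}{-5 + 21} \left(-93\right) - 259 = \frac{1}{16} \cdot 34 \left(-93\right) - 259 = \frac{17}{8} \left(-93\right) - 259 = - \frac{1581}{8} - 259 = - \frac{3653}{8}$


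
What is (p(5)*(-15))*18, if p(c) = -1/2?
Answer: 135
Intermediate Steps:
p(c) = -½ (p(c) = -1*½ = -½)
(p(5)*(-15))*18 = -½*(-15)*18 = (15/2)*18 = 135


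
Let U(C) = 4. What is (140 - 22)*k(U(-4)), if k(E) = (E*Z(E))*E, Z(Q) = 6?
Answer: 11328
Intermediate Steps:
k(E) = 6*E² (k(E) = (E*6)*E = (6*E)*E = 6*E²)
(140 - 22)*k(U(-4)) = (140 - 22)*(6*4²) = 118*(6*16) = 118*96 = 11328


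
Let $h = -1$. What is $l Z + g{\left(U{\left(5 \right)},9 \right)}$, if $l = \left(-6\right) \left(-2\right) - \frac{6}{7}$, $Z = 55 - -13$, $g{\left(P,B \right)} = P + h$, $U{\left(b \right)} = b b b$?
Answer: $\frac{6172}{7} \approx 881.71$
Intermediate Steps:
$U{\left(b \right)} = b^{3}$ ($U{\left(b \right)} = b^{2} b = b^{3}$)
$g{\left(P,B \right)} = -1 + P$ ($g{\left(P,B \right)} = P - 1 = -1 + P$)
$Z = 68$ ($Z = 55 + 13 = 68$)
$l = \frac{78}{7}$ ($l = 12 - \frac{6}{7} = \frac{78}{7} \approx 11.143$)
$l Z + g{\left(U{\left(5 \right)},9 \right)} = \frac{78}{7} \cdot 68 - \left(1 - 5^{3}\right) = \frac{5304}{7} + \left(-1 + 125\right) = \frac{5304}{7} + 124 = \frac{6172}{7}$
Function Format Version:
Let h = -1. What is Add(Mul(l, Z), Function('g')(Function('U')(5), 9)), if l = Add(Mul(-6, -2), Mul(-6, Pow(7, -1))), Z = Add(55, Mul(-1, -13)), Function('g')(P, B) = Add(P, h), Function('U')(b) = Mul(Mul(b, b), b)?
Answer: Rational(6172, 7) ≈ 881.71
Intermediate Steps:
Function('U')(b) = Pow(b, 3) (Function('U')(b) = Mul(Pow(b, 2), b) = Pow(b, 3))
Function('g')(P, B) = Add(-1, P) (Function('g')(P, B) = Add(P, -1) = Add(-1, P))
Z = 68 (Z = Add(55, 13) = 68)
l = Rational(78, 7) (l = Add(12, Mul(-6, Rational(1, 7))) = Add(12, Rational(-6, 7)) = Rational(78, 7) ≈ 11.143)
Add(Mul(l, Z), Function('g')(Function('U')(5), 9)) = Add(Mul(Rational(78, 7), 68), Add(-1, Pow(5, 3))) = Add(Rational(5304, 7), Add(-1, 125)) = Add(Rational(5304, 7), 124) = Rational(6172, 7)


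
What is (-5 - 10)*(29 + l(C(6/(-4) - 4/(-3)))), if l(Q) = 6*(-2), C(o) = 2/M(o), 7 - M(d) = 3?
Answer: -255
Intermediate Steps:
M(d) = 4 (M(d) = 7 - 1*3 = 7 - 3 = 4)
C(o) = 1/2 (C(o) = 2/4 = 2*(1/4) = 1/2)
l(Q) = -12
(-5 - 10)*(29 + l(C(6/(-4) - 4/(-3)))) = (-5 - 10)*(29 - 12) = -15*17 = -255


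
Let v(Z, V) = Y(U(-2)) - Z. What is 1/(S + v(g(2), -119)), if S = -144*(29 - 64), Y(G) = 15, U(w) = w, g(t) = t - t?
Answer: 1/5055 ≈ 0.00019782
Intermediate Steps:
g(t) = 0
v(Z, V) = 15 - Z
S = 5040 (S = -144*(-35) = 5040)
1/(S + v(g(2), -119)) = 1/(5040 + (15 - 1*0)) = 1/(5040 + (15 + 0)) = 1/(5040 + 15) = 1/5055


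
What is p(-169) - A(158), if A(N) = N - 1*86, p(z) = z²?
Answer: 28489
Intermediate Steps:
A(N) = -86 + N (A(N) = N - 86 = -86 + N)
p(-169) - A(158) = (-169)² - (-86 + 158) = 28561 - 1*72 = 28561 - 72 = 28489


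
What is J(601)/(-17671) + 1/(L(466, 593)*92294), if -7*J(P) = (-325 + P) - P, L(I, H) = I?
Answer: -13977802603/5320084767788 ≈ -0.0026274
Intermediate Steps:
J(P) = 325/7 (J(P) = -((-325 + P) - P)/7 = -1/7*(-325) = 325/7)
J(601)/(-17671) + 1/(L(466, 593)*92294) = (325/7)/(-17671) + 1/(466*92294) = (325/7)*(-1/17671) + (1/466)*(1/92294) = -325/123697 + 1/43009004 = -13977802603/5320084767788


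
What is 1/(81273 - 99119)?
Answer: -1/17846 ≈ -5.6035e-5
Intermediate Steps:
1/(81273 - 99119) = 1/(-17846) = -1/17846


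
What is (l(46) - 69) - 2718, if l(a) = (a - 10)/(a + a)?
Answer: -64092/23 ≈ -2786.6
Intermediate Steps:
l(a) = (-10 + a)/(2*a) (l(a) = (-10 + a)/((2*a)) = (-10 + a)*(1/(2*a)) = (-10 + a)/(2*a))
(l(46) - 69) - 2718 = ((½)*(-10 + 46)/46 - 69) - 2718 = ((½)*(1/46)*36 - 69) - 2718 = (9/23 - 69) - 2718 = -1578/23 - 2718 = -64092/23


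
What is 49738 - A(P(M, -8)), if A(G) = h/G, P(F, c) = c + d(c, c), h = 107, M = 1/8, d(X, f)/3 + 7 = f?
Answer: 2636221/53 ≈ 49740.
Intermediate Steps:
d(X, f) = -21 + 3*f
M = 1/8 ≈ 0.12500
P(F, c) = -21 + 4*c (P(F, c) = c + (-21 + 3*c) = -21 + 4*c)
A(G) = 107/G
49738 - A(P(M, -8)) = 49738 - 107/(-21 + 4*(-8)) = 49738 - 107/(-21 - 32) = 49738 - 107/(-53) = 49738 - 107*(-1)/53 = 49738 - 1*(-107/53) = 49738 + 107/53 = 2636221/53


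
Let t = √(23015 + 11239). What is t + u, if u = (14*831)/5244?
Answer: 1939/874 + 3*√3806 ≈ 187.30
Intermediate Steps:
u = 1939/874 (u = 11634*(1/5244) = 1939/874 ≈ 2.2185)
t = 3*√3806 (t = √34254 = 3*√3806 ≈ 185.08)
t + u = 3*√3806 + 1939/874 = 1939/874 + 3*√3806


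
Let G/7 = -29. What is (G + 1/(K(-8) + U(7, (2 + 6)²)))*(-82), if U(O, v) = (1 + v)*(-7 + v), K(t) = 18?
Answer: 61972976/3723 ≈ 16646.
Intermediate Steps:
G = -203 (G = 7*(-29) = -203)
(G + 1/(K(-8) + U(7, (2 + 6)²)))*(-82) = (-203 + 1/(18 + (-7 + ((2 + 6)²)² - 6*(2 + 6)²)))*(-82) = (-203 + 1/(18 + (-7 + (8²)² - 6*8²)))*(-82) = (-203 + 1/(18 + (-7 + 64² - 6*64)))*(-82) = (-203 + 1/(18 + (-7 + 4096 - 384)))*(-82) = (-203 + 1/(18 + 3705))*(-82) = (-203 + 1/3723)*(-82) = -755768/3723*(-82) = 61972976/3723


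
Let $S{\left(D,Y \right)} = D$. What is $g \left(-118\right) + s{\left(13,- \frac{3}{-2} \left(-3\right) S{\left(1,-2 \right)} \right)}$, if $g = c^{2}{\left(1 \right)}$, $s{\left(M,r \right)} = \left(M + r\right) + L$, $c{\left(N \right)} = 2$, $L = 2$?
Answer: $- \frac{923}{2} \approx -461.5$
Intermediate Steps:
$s{\left(M,r \right)} = 2 + M + r$ ($s{\left(M,r \right)} = \left(M + r\right) + 2 = 2 + M + r$)
$g = 4$ ($g = 2^{2} = 4$)
$g \left(-118\right) + s{\left(13,- \frac{3}{-2} \left(-3\right) S{\left(1,-2 \right)} \right)} = 4 \left(-118\right) + \left(2 + 13 + - \frac{3}{-2} \left(-3\right) 1\right) = -472 + \left(2 + 13 + \left(-3\right) \left(- \frac{1}{2}\right) \left(-3\right) 1\right) = -472 + \left(2 + 13 + \frac{3}{2} \left(-3\right) 1\right) = -472 + \left(2 + 13 - \frac{9}{2}\right) = -472 + \frac{21}{2} = - \frac{923}{2}$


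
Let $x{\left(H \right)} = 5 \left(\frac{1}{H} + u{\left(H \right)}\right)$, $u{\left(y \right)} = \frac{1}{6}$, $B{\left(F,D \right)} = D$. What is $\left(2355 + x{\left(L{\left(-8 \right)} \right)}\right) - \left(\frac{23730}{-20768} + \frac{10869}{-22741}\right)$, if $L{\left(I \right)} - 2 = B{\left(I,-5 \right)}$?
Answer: $\frac{1668904773983}{708427632} \approx 2355.8$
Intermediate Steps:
$L{\left(I \right)} = -3$ ($L{\left(I \right)} = 2 - 5 = -3$)
$u{\left(y \right)} = \frac{1}{6}$
$x{\left(H \right)} = \frac{5}{6} + \frac{5}{H}$ ($x{\left(H \right)} = 5 \left(\frac{1}{H} + \frac{1}{6}\right) = 5 \left(\frac{1}{6} + \frac{1}{H}\right) = \frac{5}{6} + \frac{5}{H}$)
$\left(2355 + x{\left(L{\left(-8 \right)} \right)}\right) - \left(\frac{23730}{-20768} + \frac{10869}{-22741}\right) = \left(2355 + \left(\frac{5}{6} + \frac{5}{-3}\right)\right) - \left(\frac{23730}{-20768} + \frac{10869}{-22741}\right) = \left(2355 + \left(\frac{5}{6} + 5 \left(- \frac{1}{3}\right)\right)\right) - \left(23730 \left(- \frac{1}{20768}\right) + 10869 \left(- \frac{1}{22741}\right)\right) = \left(2355 + \left(\frac{5}{6} - \frac{5}{3}\right)\right) - \left(- \frac{11865}{10384} - \frac{10869}{22741}\right) = \left(2355 - \frac{5}{6}\right) - - \frac{382685661}{236142544} = \frac{14125}{6} + \frac{382685661}{236142544} = \frac{1668904773983}{708427632}$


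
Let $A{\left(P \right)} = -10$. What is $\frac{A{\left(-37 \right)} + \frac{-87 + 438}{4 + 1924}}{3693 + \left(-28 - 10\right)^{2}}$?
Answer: $- \frac{18929}{9904136} \approx -0.0019112$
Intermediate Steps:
$\frac{A{\left(-37 \right)} + \frac{-87 + 438}{4 + 1924}}{3693 + \left(-28 - 10\right)^{2}} = \frac{-10 + \frac{-87 + 438}{4 + 1924}}{3693 + \left(-28 - 10\right)^{2}} = \frac{-10 + \frac{351}{1928}}{3693 + \left(-38\right)^{2}} = \frac{-10 + 351 \cdot \frac{1}{1928}}{3693 + 1444} = \frac{-10 + \frac{351}{1928}}{5137} = \left(- \frac{18929}{1928}\right) \frac{1}{5137} = - \frac{18929}{9904136}$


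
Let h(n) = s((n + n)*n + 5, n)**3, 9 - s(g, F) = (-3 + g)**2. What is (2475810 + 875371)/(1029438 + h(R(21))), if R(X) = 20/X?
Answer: 24650709395436194973021/7571112861500029627883 ≈ 3.2559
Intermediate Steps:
s(g, F) = 9 - (-3 + g)**2
h(n) = (1 - 2*n**2)**3*(5 + 2*n**2)**3 (h(n) = (((n + n)*n + 5)*(6 - ((n + n)*n + 5)))**3 = (((2*n)*n + 5)*(6 - ((2*n)*n + 5)))**3 = ((2*n**2 + 5)*(6 - (2*n**2 + 5)))**3 = ((5 + 2*n**2)*(6 - (5 + 2*n**2)))**3 = ((5 + 2*n**2)*(6 + (-5 - 2*n**2)))**3 = ((5 + 2*n**2)*(1 - 2*n**2))**3 = ((1 - 2*n**2)*(5 + 2*n**2))**3 = (1 - 2*n**2)**3*(5 + 2*n**2)**3)
(2475810 + 875371)/(1029438 + h(R(21))) = (2475810 + 875371)/(1029438 - (-1 + 2*(20/21)**2)**3*(5 + 2*(20/21)**2)**3) = 3351181/(1029438 - (-1 + 2*(20*(1/21))**2)**3*(5 + 2*(20*(1/21))**2)**3) = 3351181/(1029438 - (-1 + 2*(20/21)**2)**3*(5 + 2*(20/21)**2)**3) = 3351181/(1029438 - (-1 + 2*(400/441))**3*(5 + 2*(400/441))**3) = 3351181/(1029438 - (-1 + 800/441)**3*(5 + 800/441)**3) = 3351181/(1029438 - (359/441)**3*(3005/441)**3) = 3351181/(1029438 - 1*46268279/85766121*27135225125/85766121) = 3351181/(1029438 - 1255500166811309875/7355827511386641) = 3351181/(7571112861500029627883/7355827511386641) = 3351181*(7355827511386641/7571112861500029627883) = 24650709395436194973021/7571112861500029627883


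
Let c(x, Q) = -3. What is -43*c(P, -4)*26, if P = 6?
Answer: 3354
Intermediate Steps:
-43*c(P, -4)*26 = -43*(-3)*26 = 129*26 = 3354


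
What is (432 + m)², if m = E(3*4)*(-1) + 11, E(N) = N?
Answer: 185761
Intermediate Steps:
m = -1 (m = (3*4)*(-1) + 11 = 12*(-1) + 11 = -12 + 11 = -1)
(432 + m)² = (432 - 1)² = 431² = 185761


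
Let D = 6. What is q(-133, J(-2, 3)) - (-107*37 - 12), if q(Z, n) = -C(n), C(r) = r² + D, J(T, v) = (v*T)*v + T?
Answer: 3565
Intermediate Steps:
J(T, v) = T + T*v² (J(T, v) = (T*v)*v + T = T*v² + T = T + T*v²)
C(r) = 6 + r² (C(r) = r² + 6 = 6 + r²)
q(Z, n) = -6 - n² (q(Z, n) = -(6 + n²) = -6 - n²)
q(-133, J(-2, 3)) - (-107*37 - 12) = (-6 - (-2*(1 + 3²))²) - (-107*37 - 12) = (-6 - (-2*(1 + 9))²) - (-3959 - 12) = (-6 - (-2*10)²) - 1*(-3971) = (-6 - 1*(-20)²) + 3971 = (-6 - 1*400) + 3971 = (-6 - 400) + 3971 = -406 + 3971 = 3565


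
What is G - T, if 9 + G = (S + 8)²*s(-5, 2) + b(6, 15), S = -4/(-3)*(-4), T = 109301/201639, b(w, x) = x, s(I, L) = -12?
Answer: -5368665/67213 ≈ -79.875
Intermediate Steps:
T = 109301/201639 (T = 109301*(1/201639) = 109301/201639 ≈ 0.54206)
S = -16/3 (S = -4*(-⅓)*(-4) = (4/3)*(-4) = -16/3 ≈ -5.3333)
G = -238/3 (G = -9 + ((-16/3 + 8)²*(-12) + 15) = -9 + ((8/3)²*(-12) + 15) = -9 + ((64/9)*(-12) + 15) = -9 + (-256/3 + 15) = -9 - 211/3 = -238/3 ≈ -79.333)
G - T = -238/3 - 1*109301/201639 = -238/3 - 109301/201639 = -5368665/67213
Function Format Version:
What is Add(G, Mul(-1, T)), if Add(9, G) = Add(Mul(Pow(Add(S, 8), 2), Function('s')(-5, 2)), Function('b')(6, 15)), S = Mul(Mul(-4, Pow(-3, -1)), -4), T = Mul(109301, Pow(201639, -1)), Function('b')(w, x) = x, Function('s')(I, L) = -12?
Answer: Rational(-5368665, 67213) ≈ -79.875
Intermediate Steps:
T = Rational(109301, 201639) (T = Mul(109301, Rational(1, 201639)) = Rational(109301, 201639) ≈ 0.54206)
S = Rational(-16, 3) (S = Mul(Mul(-4, Rational(-1, 3)), -4) = Mul(Rational(4, 3), -4) = Rational(-16, 3) ≈ -5.3333)
G = Rational(-238, 3) (G = Add(-9, Add(Mul(Pow(Add(Rational(-16, 3), 8), 2), -12), 15)) = Add(-9, Add(Mul(Pow(Rational(8, 3), 2), -12), 15)) = Add(-9, Add(Mul(Rational(64, 9), -12), 15)) = Add(-9, Add(Rational(-256, 3), 15)) = Add(-9, Rational(-211, 3)) = Rational(-238, 3) ≈ -79.333)
Add(G, Mul(-1, T)) = Add(Rational(-238, 3), Mul(-1, Rational(109301, 201639))) = Add(Rational(-238, 3), Rational(-109301, 201639)) = Rational(-5368665, 67213)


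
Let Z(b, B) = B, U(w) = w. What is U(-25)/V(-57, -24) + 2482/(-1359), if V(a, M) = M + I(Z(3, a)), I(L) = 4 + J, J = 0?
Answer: -3133/5436 ≈ -0.57634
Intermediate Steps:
I(L) = 4 (I(L) = 4 + 0 = 4)
V(a, M) = 4 + M (V(a, M) = M + 4 = 4 + M)
U(-25)/V(-57, -24) + 2482/(-1359) = -25/(4 - 24) + 2482/(-1359) = -25/(-20) + 2482*(-1/1359) = -25*(-1/20) - 2482/1359 = 5/4 - 2482/1359 = -3133/5436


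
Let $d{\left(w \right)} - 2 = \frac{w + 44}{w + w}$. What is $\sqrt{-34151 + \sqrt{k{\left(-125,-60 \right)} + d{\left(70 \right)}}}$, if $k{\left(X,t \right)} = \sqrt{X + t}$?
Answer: $\frac{\sqrt{-167339900 + 70 \sqrt{70} \sqrt{197 + 70 i \sqrt{185}}}}{70} \approx 0.0063672 + 184.79 i$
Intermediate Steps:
$d{\left(w \right)} = 2 + \frac{44 + w}{2 w}$ ($d{\left(w \right)} = 2 + \frac{w + 44}{w + w} = 2 + \frac{44 + w}{2 w}$)
$\sqrt{-34151 + \sqrt{k{\left(-125,-60 \right)} + d{\left(70 \right)}}} = \sqrt{-34151 + \sqrt{\sqrt{-125 - 60} + \left(\frac{5}{2} + \frac{22}{70}\right)}} = \sqrt{-34151 + \sqrt{\sqrt{-185} + \left(\frac{5}{2} + 22 \cdot \frac{1}{70}\right)}} = \sqrt{-34151 + \sqrt{i \sqrt{185} + \left(\frac{5}{2} + \frac{11}{35}\right)}} = \sqrt{-34151 + \sqrt{i \sqrt{185} + \frac{197}{70}}} = \sqrt{-34151 + \sqrt{\frac{197}{70} + i \sqrt{185}}}$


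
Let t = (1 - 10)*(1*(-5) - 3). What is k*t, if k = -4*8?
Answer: -2304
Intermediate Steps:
k = -32
t = 72 (t = -9*(-5 - 3) = -9*(-8) = 72)
k*t = -32*72 = -2304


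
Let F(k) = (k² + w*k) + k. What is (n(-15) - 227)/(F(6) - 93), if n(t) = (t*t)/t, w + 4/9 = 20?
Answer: -726/199 ≈ -3.6482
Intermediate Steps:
w = 176/9 (w = -4/9 + 20 = 176/9 ≈ 19.556)
F(k) = k² + 185*k/9 (F(k) = (k² + 176*k/9) + k = k² + 185*k/9)
n(t) = t (n(t) = t²/t = t)
(n(-15) - 227)/(F(6) - 93) = (-15 - 227)/((⅑)*6*(185 + 9*6) - 93) = -242/((⅑)*6*(185 + 54) - 93) = -242/((⅑)*6*239 - 93) = -242/(478/3 - 93) = -242/199/3 = -242*3/199 = -726/199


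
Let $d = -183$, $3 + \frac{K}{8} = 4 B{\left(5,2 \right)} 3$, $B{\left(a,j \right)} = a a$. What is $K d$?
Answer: $-434808$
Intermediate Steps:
$B{\left(a,j \right)} = a^{2}$
$K = 2376$ ($K = -24 + 8 \cdot 4 \cdot 5^{2} \cdot 3 = -24 + 8 \cdot 4 \cdot 25 \cdot 3 = -24 + 8 \cdot 100 \cdot 3 = -24 + 8 \cdot 300 = -24 + 2400 = 2376$)
$K d = 2376 \left(-183\right) = -434808$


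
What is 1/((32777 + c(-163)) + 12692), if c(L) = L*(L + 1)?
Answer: 1/71875 ≈ 1.3913e-5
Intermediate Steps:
c(L) = L*(1 + L)
1/((32777 + c(-163)) + 12692) = 1/((32777 - 163*(1 - 163)) + 12692) = 1/((32777 - 163*(-162)) + 12692) = 1/((32777 + 26406) + 12692) = 1/(59183 + 12692) = 1/71875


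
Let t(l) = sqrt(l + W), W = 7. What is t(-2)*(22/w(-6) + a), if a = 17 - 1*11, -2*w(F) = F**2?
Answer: 43*sqrt(5)/9 ≈ 10.683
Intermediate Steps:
w(F) = -F**2/2
a = 6 (a = 17 - 11 = 6)
t(l) = sqrt(7 + l) (t(l) = sqrt(l + 7) = sqrt(7 + l))
t(-2)*(22/w(-6) + a) = sqrt(7 - 2)*(22/((-1/2*(-6)**2)) + 6) = sqrt(5)*(22/((-1/2*36)) + 6) = sqrt(5)*(22/(-18) + 6) = sqrt(5)*(22*(-1/18) + 6) = sqrt(5)*(-11/9 + 6) = sqrt(5)*(43/9) = 43*sqrt(5)/9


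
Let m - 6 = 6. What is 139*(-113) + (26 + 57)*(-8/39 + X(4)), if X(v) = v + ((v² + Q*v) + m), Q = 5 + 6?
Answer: -367225/39 ≈ -9416.0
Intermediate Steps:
m = 12 (m = 6 + 6 = 12)
Q = 11
X(v) = 12 + v² + 12*v (X(v) = v + ((v² + 11*v) + 12) = v + (12 + v² + 11*v) = 12 + v² + 12*v)
139*(-113) + (26 + 57)*(-8/39 + X(4)) = 139*(-113) + (26 + 57)*(-8/39 + (12 + 4² + 12*4)) = -15707 + 83*(-8*1/39 + (12 + 16 + 48)) = -15707 + 83*(-8/39 + 76) = -15707 + 83*(2956/39) = -15707 + 245348/39 = -367225/39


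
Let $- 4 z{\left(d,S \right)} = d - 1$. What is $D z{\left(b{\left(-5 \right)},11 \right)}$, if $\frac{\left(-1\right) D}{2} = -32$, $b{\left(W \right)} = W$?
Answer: $96$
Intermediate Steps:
$D = 64$ ($D = \left(-2\right) \left(-32\right) = 64$)
$z{\left(d,S \right)} = \frac{1}{4} - \frac{d}{4}$ ($z{\left(d,S \right)} = - \frac{d - 1}{4} = - \frac{-1 + d}{4} = \frac{1}{4} - \frac{d}{4}$)
$D z{\left(b{\left(-5 \right)},11 \right)} = 64 \left(\frac{1}{4} - - \frac{5}{4}\right) = 64 \left(\frac{1}{4} + \frac{5}{4}\right) = 64 \cdot \frac{3}{2} = 96$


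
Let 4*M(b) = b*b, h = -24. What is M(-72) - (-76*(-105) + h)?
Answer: -6660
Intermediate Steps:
M(b) = b²/4 (M(b) = (b*b)/4 = b²/4)
M(-72) - (-76*(-105) + h) = (¼)*(-72)² - (-76*(-105) - 24) = (¼)*5184 - (7980 - 24) = 1296 - 1*7956 = 1296 - 7956 = -6660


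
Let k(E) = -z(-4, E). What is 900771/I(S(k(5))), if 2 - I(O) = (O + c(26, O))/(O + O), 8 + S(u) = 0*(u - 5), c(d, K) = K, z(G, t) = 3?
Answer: 900771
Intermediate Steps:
k(E) = -3 (k(E) = -1*3 = -3)
S(u) = -8 (S(u) = -8 + 0*(u - 5) = -8 + 0*(-5 + u) = -8 + 0 = -8)
I(O) = 1 (I(O) = 2 - (O + O)/(O + O) = 2 - 2*O/(2*O) = 2 - 2*O*1/(2*O) = 2 - 1*1 = 2 - 1 = 1)
900771/I(S(k(5))) = 900771/1 = 900771*1 = 900771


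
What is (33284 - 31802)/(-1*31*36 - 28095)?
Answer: -38/749 ≈ -0.050734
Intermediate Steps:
(33284 - 31802)/(-1*31*36 - 28095) = 1482/(-31*36 - 28095) = 1482/(-1116 - 28095) = 1482/(-29211) = 1482*(-1/29211) = -38/749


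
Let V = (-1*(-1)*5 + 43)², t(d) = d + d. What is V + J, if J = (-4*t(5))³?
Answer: -61696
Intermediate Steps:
t(d) = 2*d
J = -64000 (J = (-8*5)³ = (-4*10)³ = (-40)³ = -64000)
V = 2304 (V = (1*5 + 43)² = (5 + 43)² = 48² = 2304)
V + J = 2304 - 64000 = -61696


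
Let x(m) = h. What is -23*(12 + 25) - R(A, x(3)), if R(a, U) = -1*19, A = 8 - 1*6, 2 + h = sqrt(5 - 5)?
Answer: -832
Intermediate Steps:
h = -2 (h = -2 + sqrt(5 - 5) = -2 + sqrt(0) = -2 + 0 = -2)
x(m) = -2
A = 2 (A = 8 - 6 = 2)
R(a, U) = -19
-23*(12 + 25) - R(A, x(3)) = -23*(12 + 25) - 1*(-19) = -23*37 + 19 = -851 + 19 = -832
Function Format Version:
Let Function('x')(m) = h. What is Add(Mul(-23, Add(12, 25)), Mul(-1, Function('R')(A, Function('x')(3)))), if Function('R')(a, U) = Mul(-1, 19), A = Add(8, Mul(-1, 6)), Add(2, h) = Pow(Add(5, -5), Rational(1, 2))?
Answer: -832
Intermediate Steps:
h = -2 (h = Add(-2, Pow(Add(5, -5), Rational(1, 2))) = Add(-2, Pow(0, Rational(1, 2))) = Add(-2, 0) = -2)
Function('x')(m) = -2
A = 2 (A = Add(8, -6) = 2)
Function('R')(a, U) = -19
Add(Mul(-23, Add(12, 25)), Mul(-1, Function('R')(A, Function('x')(3)))) = Add(Mul(-23, Add(12, 25)), Mul(-1, -19)) = Add(Mul(-23, 37), 19) = Add(-851, 19) = -832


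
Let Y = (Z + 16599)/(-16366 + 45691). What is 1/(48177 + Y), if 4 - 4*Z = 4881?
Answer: 117300/5651223619 ≈ 2.0757e-5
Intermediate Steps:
Z = -4877/4 (Z = 1 - ¼*4881 = 1 - 4881/4 = -4877/4 ≈ -1219.3)
Y = 61519/117300 (Y = (-4877/4 + 16599)/(-16366 + 45691) = (61519/4)/29325 = (61519/4)*(1/29325) = 61519/117300 ≈ 0.52446)
1/(48177 + Y) = 1/(48177 + 61519/117300) = 1/(5651223619/117300) = 117300/5651223619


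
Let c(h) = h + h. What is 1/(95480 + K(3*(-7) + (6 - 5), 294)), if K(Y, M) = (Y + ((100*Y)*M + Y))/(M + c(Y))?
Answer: 127/11831940 ≈ 1.0734e-5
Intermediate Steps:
c(h) = 2*h
K(Y, M) = (2*Y + 100*M*Y)/(M + 2*Y) (K(Y, M) = (Y + ((100*Y)*M + Y))/(M + 2*Y) = (Y + (100*M*Y + Y))/(M + 2*Y) = (Y + (Y + 100*M*Y))/(M + 2*Y) = (2*Y + 100*M*Y)/(M + 2*Y))
1/(95480 + K(3*(-7) + (6 - 5), 294)) = 1/(95480 + 2*(3*(-7) + (6 - 5))*(1 + 50*294)/(294 + 2*(3*(-7) + (6 - 5)))) = 1/(95480 + 2*(-21 + 1)*(1 + 14700)/(294 + 2*(-21 + 1))) = 1/(95480 + 2*(-20)*14701/(294 + 2*(-20))) = 1/(95480 + 2*(-20)*14701/(294 - 40)) = 1/(95480 + 2*(-20)*14701/254) = 1/(95480 + 2*(-20)*(1/254)*14701) = 1/(95480 - 294020/127) = 1/(11831940/127) = 127/11831940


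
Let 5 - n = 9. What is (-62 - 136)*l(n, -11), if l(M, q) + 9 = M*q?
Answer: -6930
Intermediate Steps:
n = -4 (n = 5 - 1*9 = 5 - 9 = -4)
l(M, q) = -9 + M*q
(-62 - 136)*l(n, -11) = (-62 - 136)*(-9 - 4*(-11)) = -198*(-9 + 44) = -198*35 = -6930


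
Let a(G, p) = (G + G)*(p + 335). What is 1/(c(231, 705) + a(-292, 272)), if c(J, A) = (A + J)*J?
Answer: -1/138272 ≈ -7.2321e-6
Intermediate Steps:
c(J, A) = J*(A + J)
a(G, p) = 2*G*(335 + p) (a(G, p) = (2*G)*(335 + p) = 2*G*(335 + p))
1/(c(231, 705) + a(-292, 272)) = 1/(231*(705 + 231) + 2*(-292)*(335 + 272)) = 1/(231*936 + 2*(-292)*607) = 1/(216216 - 354488) = 1/(-138272) = -1/138272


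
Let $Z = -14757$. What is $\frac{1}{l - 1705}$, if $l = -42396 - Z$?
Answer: $- \frac{1}{29344} \approx -3.4078 \cdot 10^{-5}$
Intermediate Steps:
$l = -27639$ ($l = -42396 - -14757 = -42396 + 14757 = -27639$)
$\frac{1}{l - 1705} = \frac{1}{-27639 - 1705} = \frac{1}{-29344} = - \frac{1}{29344}$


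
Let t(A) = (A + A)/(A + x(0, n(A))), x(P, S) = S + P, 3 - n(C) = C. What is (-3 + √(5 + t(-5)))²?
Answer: (9 - √15)²/9 ≈ 2.9207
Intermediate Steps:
n(C) = 3 - C
x(P, S) = P + S
t(A) = 2*A/3 (t(A) = (A + A)/(A + (0 + (3 - A))) = (2*A)/(A + (3 - A)) = (2*A)/3 = (2*A)*(⅓) = 2*A/3)
(-3 + √(5 + t(-5)))² = (-3 + √(5 + (⅔)*(-5)))² = (-3 + √(5 - 10/3))² = (-3 + √(5/3))² = (-3 + √15/3)²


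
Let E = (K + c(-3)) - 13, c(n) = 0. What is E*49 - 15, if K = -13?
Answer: -1289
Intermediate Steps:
E = -26 (E = (-13 + 0) - 13 = -13 - 13 = -26)
E*49 - 15 = -26*49 - 15 = -1274 - 15 = -1289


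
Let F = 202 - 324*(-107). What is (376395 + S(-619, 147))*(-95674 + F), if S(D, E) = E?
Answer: -22895259768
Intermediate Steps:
F = 34870 (F = 202 + 34668 = 34870)
(376395 + S(-619, 147))*(-95674 + F) = (376395 + 147)*(-95674 + 34870) = 376542*(-60804) = -22895259768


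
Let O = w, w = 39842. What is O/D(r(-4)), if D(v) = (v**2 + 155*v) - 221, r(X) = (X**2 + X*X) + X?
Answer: 39842/4903 ≈ 8.1260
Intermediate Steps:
r(X) = X + 2*X**2 (r(X) = (X**2 + X**2) + X = 2*X**2 + X = X + 2*X**2)
O = 39842
D(v) = -221 + v**2 + 155*v
O/D(r(-4)) = 39842/(-221 + (-4*(1 + 2*(-4)))**2 + 155*(-4*(1 + 2*(-4)))) = 39842/(-221 + (-4*(1 - 8))**2 + 155*(-4*(1 - 8))) = 39842/(-221 + (-4*(-7))**2 + 155*(-4*(-7))) = 39842/(-221 + 28**2 + 155*28) = 39842/(-221 + 784 + 4340) = 39842/4903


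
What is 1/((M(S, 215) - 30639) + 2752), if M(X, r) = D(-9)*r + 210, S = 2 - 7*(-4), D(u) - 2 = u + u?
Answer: -1/31117 ≈ -3.2137e-5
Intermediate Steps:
D(u) = 2 + 2*u (D(u) = 2 + (u + u) = 2 + 2*u)
S = 30 (S = 2 + 28 = 30)
M(X, r) = 210 - 16*r (M(X, r) = (2 + 2*(-9))*r + 210 = (2 - 18)*r + 210 = -16*r + 210 = 210 - 16*r)
1/((M(S, 215) - 30639) + 2752) = 1/(((210 - 16*215) - 30639) + 2752) = 1/(((210 - 3440) - 30639) + 2752) = 1/((-3230 - 30639) + 2752) = 1/(-33869 + 2752) = 1/(-31117) = -1/31117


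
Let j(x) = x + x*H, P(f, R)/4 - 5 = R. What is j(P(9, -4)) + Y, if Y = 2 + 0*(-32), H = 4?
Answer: 22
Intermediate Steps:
P(f, R) = 20 + 4*R
j(x) = 5*x (j(x) = x + x*4 = x + 4*x = 5*x)
Y = 2 (Y = 2 + 0 = 2)
j(P(9, -4)) + Y = 5*(20 + 4*(-4)) + 2 = 5*(20 - 16) + 2 = 5*4 + 2 = 20 + 2 = 22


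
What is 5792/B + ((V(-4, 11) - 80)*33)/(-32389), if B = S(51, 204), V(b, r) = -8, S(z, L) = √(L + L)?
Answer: 2904/32389 + 1448*√102/51 ≈ 286.84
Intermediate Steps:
S(z, L) = √2*√L (S(z, L) = √(2*L) = √2*√L)
B = 2*√102 (B = √2*√204 = √2*(2*√51) = 2*√102 ≈ 20.199)
5792/B + ((V(-4, 11) - 80)*33)/(-32389) = 5792/((2*√102)) + ((-8 - 80)*33)/(-32389) = 5792*(√102/204) - 88*33*(-1/32389) = 1448*√102/51 - 2904*(-1/32389) = 1448*√102/51 + 2904/32389 = 2904/32389 + 1448*√102/51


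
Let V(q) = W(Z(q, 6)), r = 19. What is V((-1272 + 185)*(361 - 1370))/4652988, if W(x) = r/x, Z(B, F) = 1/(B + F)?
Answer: 20838991/4652988 ≈ 4.4786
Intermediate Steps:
W(x) = 19/x
V(q) = 114 + 19*q (V(q) = 19/(1/(q + 6)) = 19/(1/(6 + q)) = 19*(6 + q) = 114 + 19*q)
V((-1272 + 185)*(361 - 1370))/4652988 = (114 + 19*((-1272 + 185)*(361 - 1370)))/4652988 = (114 + 19*(-1087*(-1009)))*(1/4652988) = (114 + 19*1096783)*(1/4652988) = (114 + 20838877)*(1/4652988) = 20838991*(1/4652988) = 20838991/4652988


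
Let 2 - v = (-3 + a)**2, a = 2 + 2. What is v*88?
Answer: 88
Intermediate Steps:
a = 4
v = 1 (v = 2 - (-3 + 4)**2 = 2 - 1*1**2 = 2 - 1*1 = 2 - 1 = 1)
v*88 = 1*88 = 88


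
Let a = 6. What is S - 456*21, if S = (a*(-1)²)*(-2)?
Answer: -9588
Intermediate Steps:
S = -12 (S = (6*(-1)²)*(-2) = (6*1)*(-2) = 6*(-2) = -12)
S - 456*21 = -12 - 456*21 = -12 - 9576 = -9588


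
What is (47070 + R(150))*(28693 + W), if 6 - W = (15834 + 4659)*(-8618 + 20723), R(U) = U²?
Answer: -17256077821620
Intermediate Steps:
W = -248067759 (W = 6 - (15834 + 4659)*(-8618 + 20723) = 6 - 20493*12105 = 6 - 1*248067765 = 6 - 248067765 = -248067759)
(47070 + R(150))*(28693 + W) = (47070 + 150²)*(28693 - 248067759) = (47070 + 22500)*(-248039066) = 69570*(-248039066) = -17256077821620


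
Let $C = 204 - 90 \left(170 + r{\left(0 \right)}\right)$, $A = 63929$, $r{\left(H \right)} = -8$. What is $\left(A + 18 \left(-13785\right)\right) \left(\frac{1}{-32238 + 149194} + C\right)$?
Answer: $\frac{309708092970455}{116956} \approx 2.6481 \cdot 10^{9}$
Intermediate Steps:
$C = -14376$ ($C = 204 - 90 \left(170 - 8\right) = 204 - 14580 = -14376$)
$\left(A + 18 \left(-13785\right)\right) \left(\frac{1}{-32238 + 149194} + C\right) = \left(63929 + 18 \left(-13785\right)\right) \left(\frac{1}{-32238 + 149194} - 14376\right) = \left(63929 - 248130\right) \left(\frac{1}{116956} - 14376\right) = - 184201 \left(\frac{1}{116956} - 14376\right) = \left(-184201\right) \left(- \frac{1681359455}{116956}\right) = \frac{309708092970455}{116956}$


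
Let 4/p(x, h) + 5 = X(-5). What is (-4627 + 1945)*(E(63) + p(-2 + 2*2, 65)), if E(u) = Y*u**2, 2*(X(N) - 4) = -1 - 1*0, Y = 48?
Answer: -510946032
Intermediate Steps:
X(N) = 7/2 (X(N) = 4 + (-1 - 1*0)/2 = 4 + (-1 + 0)/2 = 4 + (1/2)*(-1) = 4 - 1/2 = 7/2)
p(x, h) = -8/3 (p(x, h) = 4/(-5 + 7/2) = 4/(-3/2) = 4*(-2/3) = -8/3)
E(u) = 48*u**2
(-4627 + 1945)*(E(63) + p(-2 + 2*2, 65)) = (-4627 + 1945)*(48*63**2 - 8/3) = -2682*(48*3969 - 8/3) = -2682*(190512 - 8/3) = -2682*571528/3 = -510946032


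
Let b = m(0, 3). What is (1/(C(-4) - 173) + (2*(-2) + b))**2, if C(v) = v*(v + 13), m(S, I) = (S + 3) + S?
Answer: 44100/43681 ≈ 1.0096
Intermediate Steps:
m(S, I) = 3 + 2*S (m(S, I) = (3 + S) + S = 3 + 2*S)
b = 3 (b = 3 + 2*0 = 3 + 0 = 3)
C(v) = v*(13 + v)
(1/(C(-4) - 173) + (2*(-2) + b))**2 = (1/(-4*(13 - 4) - 173) + (2*(-2) + 3))**2 = (1/(-4*9 - 173) + (-4 + 3))**2 = (1/(-36 - 173) - 1)**2 = (1/(-209) - 1)**2 = (-1/209 - 1)**2 = (-210/209)**2 = 44100/43681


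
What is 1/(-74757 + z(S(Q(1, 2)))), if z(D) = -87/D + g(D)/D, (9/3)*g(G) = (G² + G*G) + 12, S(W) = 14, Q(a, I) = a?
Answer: -42/3139651 ≈ -1.3377e-5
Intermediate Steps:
g(G) = 4 + 2*G²/3 (g(G) = ((G² + G*G) + 12)/3 = ((G² + G²) + 12)/3 = (2*G² + 12)/3 = (12 + 2*G²)/3 = 4 + 2*G²/3)
z(D) = -87/D + (4 + 2*D²/3)/D
1/(-74757 + z(S(Q(1, 2)))) = 1/(-74757 + (-83/14 + (⅔)*14)) = 1/(-74757 + (-83*1/14 + 28/3)) = 1/(-74757 + (-83/14 + 28/3)) = 1/(-74757 + 143/42) = 1/(-3139651/42) = -42/3139651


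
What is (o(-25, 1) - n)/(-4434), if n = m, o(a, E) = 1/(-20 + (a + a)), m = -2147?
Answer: -150289/310380 ≈ -0.48421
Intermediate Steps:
o(a, E) = 1/(-20 + 2*a)
n = -2147
(o(-25, 1) - n)/(-4434) = (1/(2*(-10 - 25)) - 1*(-2147))/(-4434) = ((½)/(-35) + 2147)*(-1/4434) = ((½)*(-1/35) + 2147)*(-1/4434) = (-1/70 + 2147)*(-1/4434) = (150289/70)*(-1/4434) = -150289/310380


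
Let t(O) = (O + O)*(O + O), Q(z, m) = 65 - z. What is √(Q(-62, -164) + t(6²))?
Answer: √5311 ≈ 72.877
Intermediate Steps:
t(O) = 4*O² (t(O) = (2*O)*(2*O) = 4*O²)
√(Q(-62, -164) + t(6²)) = √((65 - 1*(-62)) + 4*(6²)²) = √((65 + 62) + 4*36²) = √(127 + 4*1296) = √(127 + 5184) = √5311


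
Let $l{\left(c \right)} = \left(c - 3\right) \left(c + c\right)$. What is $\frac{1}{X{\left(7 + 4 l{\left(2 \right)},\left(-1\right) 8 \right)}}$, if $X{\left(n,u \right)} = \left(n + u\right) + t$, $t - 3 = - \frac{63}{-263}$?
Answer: $- \frac{263}{3619} \approx -0.072672$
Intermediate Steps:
$l{\left(c \right)} = 2 c \left(-3 + c\right)$ ($l{\left(c \right)} = \left(-3 + c\right) 2 c = 2 c \left(-3 + c\right)$)
$t = \frac{852}{263}$ ($t = 3 - \frac{63}{-263} = 3 - - \frac{63}{263} = 3 + \frac{63}{263} = \frac{852}{263} \approx 3.2395$)
$X{\left(n,u \right)} = \frac{852}{263} + n + u$ ($X{\left(n,u \right)} = \left(n + u\right) + \frac{852}{263} = \frac{852}{263} + n + u$)
$\frac{1}{X{\left(7 + 4 l{\left(2 \right)},\left(-1\right) 8 \right)}} = \frac{1}{\frac{852}{263} + \left(7 + 4 \cdot 2 \cdot 2 \left(-3 + 2\right)\right) - 8} = \frac{1}{\frac{852}{263} + \left(7 + 4 \cdot 2 \cdot 2 \left(-1\right)\right) - 8} = \frac{1}{\frac{852}{263} + \left(7 + 4 \left(-4\right)\right) - 8} = \frac{1}{\frac{852}{263} + \left(7 - 16\right) - 8} = \frac{1}{\frac{852}{263} - 9 - 8} = \frac{1}{- \frac{3619}{263}} = - \frac{263}{3619}$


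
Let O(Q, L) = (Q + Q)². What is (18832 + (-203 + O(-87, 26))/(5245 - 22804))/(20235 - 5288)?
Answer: 330641015/262454373 ≈ 1.2598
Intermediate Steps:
O(Q, L) = 4*Q² (O(Q, L) = (2*Q)² = 4*Q²)
(18832 + (-203 + O(-87, 26))/(5245 - 22804))/(20235 - 5288) = (18832 + (-203 + 4*(-87)²)/(5245 - 22804))/(20235 - 5288) = (18832 + (-203 + 4*7569)/(-17559))/14947 = (18832 + (-203 + 30276)*(-1/17559))*(1/14947) = (18832 + 30073*(-1/17559))*(1/14947) = (18832 - 30073/17559)*(1/14947) = (330641015/17559)*(1/14947) = 330641015/262454373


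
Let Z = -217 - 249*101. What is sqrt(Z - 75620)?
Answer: I*sqrt(100986) ≈ 317.78*I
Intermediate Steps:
Z = -25366 (Z = -217 - 25149 = -25366)
sqrt(Z - 75620) = sqrt(-25366 - 75620) = sqrt(-100986) = I*sqrt(100986)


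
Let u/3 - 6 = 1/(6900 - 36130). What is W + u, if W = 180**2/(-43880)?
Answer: 553495989/32065310 ≈ 17.262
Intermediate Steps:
u = 526137/29230 (u = 18 + 3/(6900 - 36130) = 18 + 3/(-29230) = 18 + 3*(-1/29230) = 18 - 3/29230 = 526137/29230 ≈ 18.000)
W = -810/1097 (W = 32400*(-1/43880) = -810/1097 ≈ -0.73838)
W + u = -810/1097 + 526137/29230 = 553495989/32065310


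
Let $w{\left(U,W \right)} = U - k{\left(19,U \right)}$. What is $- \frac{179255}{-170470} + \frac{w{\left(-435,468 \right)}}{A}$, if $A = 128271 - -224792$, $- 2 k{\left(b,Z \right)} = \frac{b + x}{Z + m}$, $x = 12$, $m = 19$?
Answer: $\frac{5259417052311}{5007529247552} \approx 1.0503$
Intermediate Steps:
$k{\left(b,Z \right)} = - \frac{12 + b}{2 \left(19 + Z\right)}$ ($k{\left(b,Z \right)} = - \frac{\left(b + 12\right) \frac{1}{Z + 19}}{2} = - \frac{\left(12 + b\right) \frac{1}{19 + Z}}{2} = - \frac{\frac{1}{19 + Z} \left(12 + b\right)}{2} = - \frac{12 + b}{2 \left(19 + Z\right)}$)
$A = 353063$ ($A = 128271 + 224792 = 353063$)
$w{\left(U,W \right)} = U + \frac{31}{2 \left(19 + U\right)}$ ($w{\left(U,W \right)} = U - \frac{-12 - 19}{2 \left(19 + U\right)} = U - \frac{1}{2} \frac{1}{19 + U} \left(-31\right) = U - - \frac{31}{2 \left(19 + U\right)} = U + \frac{31}{2 \left(19 + U\right)}$)
$- \frac{179255}{-170470} + \frac{w{\left(-435,468 \right)}}{A} = - \frac{179255}{-170470} + \frac{\frac{1}{19 - 435} \left(\frac{31}{2} - 435 \left(19 - 435\right)\right)}{353063} = \left(-179255\right) \left(- \frac{1}{170470}\right) + \frac{\frac{31}{2} - -180960}{-416} \cdot \frac{1}{353063} = \frac{35851}{34094} + - \frac{\frac{31}{2} + 180960}{416} \cdot \frac{1}{353063} = \frac{35851}{34094} + \left(- \frac{1}{416}\right) \frac{361951}{2} \cdot \frac{1}{353063} = \frac{35851}{34094} - \frac{361951}{293748416} = \frac{5259417052311}{5007529247552}$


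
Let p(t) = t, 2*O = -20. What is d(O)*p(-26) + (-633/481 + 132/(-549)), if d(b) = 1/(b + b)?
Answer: -225731/880230 ≈ -0.25645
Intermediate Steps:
O = -10 (O = (½)*(-20) = -10)
d(b) = 1/(2*b)
d(O)*p(-26) + (-633/481 + 132/(-549)) = ((½)/(-10))*(-26) + (-633/481 + 132/(-549)) = ((½)*(-⅒))*(-26) + (-633*1/481 + 132*(-1/549)) = -1/20*(-26) + (-633/481 - 44/183) = 13/10 - 137003/88023 = -225731/880230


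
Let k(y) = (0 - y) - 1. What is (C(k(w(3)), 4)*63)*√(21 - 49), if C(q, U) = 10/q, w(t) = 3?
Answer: -315*I*√7 ≈ -833.41*I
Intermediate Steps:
k(y) = -1 - y (k(y) = -y - 1 = -1 - y)
(C(k(w(3)), 4)*63)*√(21 - 49) = ((10/(-1 - 1*3))*63)*√(21 - 49) = ((10/(-1 - 3))*63)*√(-28) = ((10/(-4))*63)*(2*I*√7) = ((10*(-¼))*63)*(2*I*√7) = (-5/2*63)*(2*I*√7) = -315*I*√7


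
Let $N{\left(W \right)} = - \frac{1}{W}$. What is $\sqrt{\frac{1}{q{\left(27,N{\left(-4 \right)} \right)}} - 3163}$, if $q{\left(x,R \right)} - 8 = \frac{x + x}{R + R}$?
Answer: $\frac{i \sqrt{10640303}}{58} \approx 56.24 i$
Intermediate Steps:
$q{\left(x,R \right)} = 8 + \frac{x}{R}$ ($q{\left(x,R \right)} = 8 + \frac{x + x}{R + R} = 8 + \frac{2 x}{2 R} = 8 + 2 x \frac{1}{2 R} = 8 + \frac{x}{R}$)
$\sqrt{\frac{1}{q{\left(27,N{\left(-4 \right)} \right)}} - 3163} = \sqrt{\frac{1}{8 + \frac{27}{\left(-1\right) \frac{1}{-4}}} - 3163} = \sqrt{\frac{1}{8 + \frac{27}{\left(-1\right) \left(- \frac{1}{4}\right)}} - 3163} = \sqrt{\frac{1}{8 + 27 \frac{1}{\frac{1}{4}}} - 3163} = \sqrt{\frac{1}{8 + 27 \cdot 4} - 3163} = \sqrt{\frac{1}{8 + 108} - 3163} = \sqrt{\frac{1}{116} - 3163} = \sqrt{- \frac{366907}{116}} = \frac{i \sqrt{10640303}}{58}$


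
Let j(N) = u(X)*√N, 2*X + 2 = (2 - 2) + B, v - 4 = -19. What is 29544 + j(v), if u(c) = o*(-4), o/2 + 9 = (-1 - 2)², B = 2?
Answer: 29544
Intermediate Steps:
v = -15 (v = 4 - 19 = -15)
X = 0 (X = -1 + ((2 - 2) + 2)/2 = -1 + (0 + 2)/2 = -1 + (½)*2 = -1 + 1 = 0)
o = 0 (o = -18 + 2*(-1 - 2)² = -18 + 2*(-3)² = -18 + 2*9 = -18 + 18 = 0)
u(c) = 0 (u(c) = 0*(-4) = 0)
j(N) = 0 (j(N) = 0*√N = 0)
29544 + j(v) = 29544 + 0 = 29544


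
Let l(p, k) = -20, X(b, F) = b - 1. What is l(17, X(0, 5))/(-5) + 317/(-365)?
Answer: 1143/365 ≈ 3.1315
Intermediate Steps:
X(b, F) = -1 + b
l(17, X(0, 5))/(-5) + 317/(-365) = -20/(-5) + 317/(-365) = -20*(-1/5) + 317*(-1/365) = 4 - 317/365 = 1143/365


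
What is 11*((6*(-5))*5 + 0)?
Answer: -1650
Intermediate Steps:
11*((6*(-5))*5 + 0) = 11*(-30*5 + 0) = 11*(-150 + 0) = 11*(-150) = -1650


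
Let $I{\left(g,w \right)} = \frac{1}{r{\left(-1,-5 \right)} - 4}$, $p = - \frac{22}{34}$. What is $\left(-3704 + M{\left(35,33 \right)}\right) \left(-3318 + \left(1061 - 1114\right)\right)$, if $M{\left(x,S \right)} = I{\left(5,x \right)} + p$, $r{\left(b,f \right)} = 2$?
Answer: $\frac{424661725}{34} \approx 1.249 \cdot 10^{7}$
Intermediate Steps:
$p = - \frac{11}{17}$ ($p = \left(-22\right) \frac{1}{34} = - \frac{11}{17} \approx -0.64706$)
$I{\left(g,w \right)} = - \frac{1}{2}$ ($I{\left(g,w \right)} = \frac{1}{2 - 4} = \frac{1}{-2} = - \frac{1}{2}$)
$M{\left(x,S \right)} = - \frac{39}{34}$ ($M{\left(x,S \right)} = - \frac{1}{2} - \frac{11}{17} = - \frac{39}{34}$)
$\left(-3704 + M{\left(35,33 \right)}\right) \left(-3318 + \left(1061 - 1114\right)\right) = \left(-3704 - \frac{39}{34}\right) \left(-3318 + \left(1061 - 1114\right)\right) = - \frac{125975 \left(-3318 - 53\right)}{34} = \left(- \frac{125975}{34}\right) \left(-3371\right) = \frac{424661725}{34}$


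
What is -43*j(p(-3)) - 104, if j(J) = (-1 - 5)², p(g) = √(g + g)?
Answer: -1652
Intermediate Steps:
p(g) = √2*√g (p(g) = √(2*g) = √2*√g)
j(J) = 36 (j(J) = (-6)² = 36)
-43*j(p(-3)) - 104 = -43*36 - 104 = -1548 - 104 = -1652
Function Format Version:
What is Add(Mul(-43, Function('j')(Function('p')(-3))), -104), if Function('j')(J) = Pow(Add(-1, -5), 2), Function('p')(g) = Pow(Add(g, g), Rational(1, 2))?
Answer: -1652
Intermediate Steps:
Function('p')(g) = Mul(Pow(2, Rational(1, 2)), Pow(g, Rational(1, 2))) (Function('p')(g) = Pow(Mul(2, g), Rational(1, 2)) = Mul(Pow(2, Rational(1, 2)), Pow(g, Rational(1, 2))))
Function('j')(J) = 36 (Function('j')(J) = Pow(-6, 2) = 36)
Add(Mul(-43, Function('j')(Function('p')(-3))), -104) = Add(Mul(-43, 36), -104) = Add(-1548, -104) = -1652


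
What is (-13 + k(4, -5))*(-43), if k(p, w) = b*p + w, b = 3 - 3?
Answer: 774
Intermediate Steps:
b = 0
k(p, w) = w (k(p, w) = 0*p + w = 0 + w = w)
(-13 + k(4, -5))*(-43) = (-13 - 5)*(-43) = -18*(-43) = 774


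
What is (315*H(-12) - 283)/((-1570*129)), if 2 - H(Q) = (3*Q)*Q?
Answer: 135733/202530 ≈ 0.67019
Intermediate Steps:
H(Q) = 2 - 3*Q² (H(Q) = 2 - 3*Q*Q = 2 - 3*Q²)
(315*H(-12) - 283)/((-1570*129)) = (315*(2 - 3*(-12)²) - 283)/((-1570*129)) = (315*(2 - 3*144) - 283)/(-202530) = (315*(2 - 432) - 283)*(-1/202530) = (315*(-430) - 283)*(-1/202530) = (-135450 - 283)*(-1/202530) = -135733*(-1/202530) = 135733/202530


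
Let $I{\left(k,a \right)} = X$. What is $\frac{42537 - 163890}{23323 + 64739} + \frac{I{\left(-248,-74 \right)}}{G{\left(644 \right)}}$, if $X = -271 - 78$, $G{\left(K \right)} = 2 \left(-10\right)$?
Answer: $\frac{4717763}{293540} \approx 16.072$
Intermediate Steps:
$G{\left(K \right)} = -20$
$X = -349$
$I{\left(k,a \right)} = -349$
$\frac{42537 - 163890}{23323 + 64739} + \frac{I{\left(-248,-74 \right)}}{G{\left(644 \right)}} = \frac{42537 - 163890}{23323 + 64739} - \frac{349}{-20} = - \frac{121353}{88062} - - \frac{349}{20} = \left(-121353\right) \frac{1}{88062} + \frac{349}{20} = - \frac{40451}{29354} + \frac{349}{20} = \frac{4717763}{293540}$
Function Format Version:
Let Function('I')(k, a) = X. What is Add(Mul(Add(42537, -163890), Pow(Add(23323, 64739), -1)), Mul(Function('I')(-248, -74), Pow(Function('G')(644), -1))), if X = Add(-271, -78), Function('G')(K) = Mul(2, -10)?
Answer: Rational(4717763, 293540) ≈ 16.072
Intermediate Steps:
Function('G')(K) = -20
X = -349
Function('I')(k, a) = -349
Add(Mul(Add(42537, -163890), Pow(Add(23323, 64739), -1)), Mul(Function('I')(-248, -74), Pow(Function('G')(644), -1))) = Add(Mul(Add(42537, -163890), Pow(Add(23323, 64739), -1)), Mul(-349, Pow(-20, -1))) = Add(Mul(-121353, Pow(88062, -1)), Mul(-349, Rational(-1, 20))) = Add(Mul(-121353, Rational(1, 88062)), Rational(349, 20)) = Add(Rational(-40451, 29354), Rational(349, 20)) = Rational(4717763, 293540)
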